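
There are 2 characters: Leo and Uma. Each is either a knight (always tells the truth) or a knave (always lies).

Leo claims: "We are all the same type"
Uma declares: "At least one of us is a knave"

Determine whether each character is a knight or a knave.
Leo is a knave.
Uma is a knight.

Verification:
- Leo (knave) says "We are all the same type" - this is FALSE (a lie) because Uma is a knight and Leo is a knave.
- Uma (knight) says "At least one of us is a knave" - this is TRUE because Leo is a knave.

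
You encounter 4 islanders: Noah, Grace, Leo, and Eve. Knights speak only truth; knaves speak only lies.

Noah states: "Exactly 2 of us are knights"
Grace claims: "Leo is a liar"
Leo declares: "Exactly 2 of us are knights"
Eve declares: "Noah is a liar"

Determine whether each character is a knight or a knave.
Noah is a knight.
Grace is a knave.
Leo is a knight.
Eve is a knave.

Verification:
- Noah (knight) says "Exactly 2 of us are knights" - this is TRUE because there are 2 knights.
- Grace (knave) says "Leo is a liar" - this is FALSE (a lie) because Leo is a knight.
- Leo (knight) says "Exactly 2 of us are knights" - this is TRUE because there are 2 knights.
- Eve (knave) says "Noah is a liar" - this is FALSE (a lie) because Noah is a knight.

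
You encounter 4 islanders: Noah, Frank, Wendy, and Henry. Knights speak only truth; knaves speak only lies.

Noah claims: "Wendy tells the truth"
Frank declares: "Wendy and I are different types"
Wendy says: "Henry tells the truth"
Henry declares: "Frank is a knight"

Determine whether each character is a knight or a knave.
Noah is a knave.
Frank is a knave.
Wendy is a knave.
Henry is a knave.

Verification:
- Noah (knave) says "Wendy tells the truth" - this is FALSE (a lie) because Wendy is a knave.
- Frank (knave) says "Wendy and I are different types" - this is FALSE (a lie) because Frank is a knave and Wendy is a knave.
- Wendy (knave) says "Henry tells the truth" - this is FALSE (a lie) because Henry is a knave.
- Henry (knave) says "Frank is a knight" - this is FALSE (a lie) because Frank is a knave.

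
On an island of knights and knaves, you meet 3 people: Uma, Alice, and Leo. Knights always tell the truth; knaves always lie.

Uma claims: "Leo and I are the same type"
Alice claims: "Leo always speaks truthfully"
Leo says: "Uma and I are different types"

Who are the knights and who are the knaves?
Uma is a knave.
Alice is a knight.
Leo is a knight.

Verification:
- Uma (knave) says "Leo and I are the same type" - this is FALSE (a lie) because Uma is a knave and Leo is a knight.
- Alice (knight) says "Leo always speaks truthfully" - this is TRUE because Leo is a knight.
- Leo (knight) says "Uma and I are different types" - this is TRUE because Leo is a knight and Uma is a knave.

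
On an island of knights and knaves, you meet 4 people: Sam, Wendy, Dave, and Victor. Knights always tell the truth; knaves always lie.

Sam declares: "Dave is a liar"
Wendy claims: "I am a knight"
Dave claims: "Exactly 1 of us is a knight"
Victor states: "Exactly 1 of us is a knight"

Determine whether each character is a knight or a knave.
Sam is a knight.
Wendy is a knight.
Dave is a knave.
Victor is a knave.

Verification:
- Sam (knight) says "Dave is a liar" - this is TRUE because Dave is a knave.
- Wendy (knight) says "I am a knight" - this is TRUE because Wendy is a knight.
- Dave (knave) says "Exactly 1 of us is a knight" - this is FALSE (a lie) because there are 2 knights.
- Victor (knave) says "Exactly 1 of us is a knight" - this is FALSE (a lie) because there are 2 knights.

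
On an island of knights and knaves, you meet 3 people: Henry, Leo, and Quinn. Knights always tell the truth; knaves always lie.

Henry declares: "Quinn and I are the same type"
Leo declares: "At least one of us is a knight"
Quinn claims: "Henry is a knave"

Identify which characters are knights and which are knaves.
Henry is a knave.
Leo is a knight.
Quinn is a knight.

Verification:
- Henry (knave) says "Quinn and I are the same type" - this is FALSE (a lie) because Henry is a knave and Quinn is a knight.
- Leo (knight) says "At least one of us is a knight" - this is TRUE because Leo and Quinn are knights.
- Quinn (knight) says "Henry is a knave" - this is TRUE because Henry is a knave.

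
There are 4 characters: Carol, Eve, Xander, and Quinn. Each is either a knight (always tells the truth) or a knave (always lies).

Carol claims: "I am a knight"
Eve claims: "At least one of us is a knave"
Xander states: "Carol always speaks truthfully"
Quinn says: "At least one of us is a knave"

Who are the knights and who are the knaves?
Carol is a knave.
Eve is a knight.
Xander is a knave.
Quinn is a knight.

Verification:
- Carol (knave) says "I am a knight" - this is FALSE (a lie) because Carol is a knave.
- Eve (knight) says "At least one of us is a knave" - this is TRUE because Carol and Xander are knaves.
- Xander (knave) says "Carol always speaks truthfully" - this is FALSE (a lie) because Carol is a knave.
- Quinn (knight) says "At least one of us is a knave" - this is TRUE because Carol and Xander are knaves.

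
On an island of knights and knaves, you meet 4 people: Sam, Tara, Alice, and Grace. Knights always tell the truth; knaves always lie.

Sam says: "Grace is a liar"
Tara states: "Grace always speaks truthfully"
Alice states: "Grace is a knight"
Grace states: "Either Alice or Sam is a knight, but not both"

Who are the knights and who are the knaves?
Sam is a knave.
Tara is a knight.
Alice is a knight.
Grace is a knight.

Verification:
- Sam (knave) says "Grace is a liar" - this is FALSE (a lie) because Grace is a knight.
- Tara (knight) says "Grace always speaks truthfully" - this is TRUE because Grace is a knight.
- Alice (knight) says "Grace is a knight" - this is TRUE because Grace is a knight.
- Grace (knight) says "Either Alice or Sam is a knight, but not both" - this is TRUE because Alice is a knight and Sam is a knave.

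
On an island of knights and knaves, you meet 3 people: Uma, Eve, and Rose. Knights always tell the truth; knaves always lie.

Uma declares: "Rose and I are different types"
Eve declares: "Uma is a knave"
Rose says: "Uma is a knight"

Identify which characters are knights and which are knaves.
Uma is a knave.
Eve is a knight.
Rose is a knave.

Verification:
- Uma (knave) says "Rose and I are different types" - this is FALSE (a lie) because Uma is a knave and Rose is a knave.
- Eve (knight) says "Uma is a knave" - this is TRUE because Uma is a knave.
- Rose (knave) says "Uma is a knight" - this is FALSE (a lie) because Uma is a knave.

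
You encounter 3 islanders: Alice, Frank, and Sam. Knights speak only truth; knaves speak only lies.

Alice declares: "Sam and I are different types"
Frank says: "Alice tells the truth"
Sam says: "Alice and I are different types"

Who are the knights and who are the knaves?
Alice is a knave.
Frank is a knave.
Sam is a knave.

Verification:
- Alice (knave) says "Sam and I are different types" - this is FALSE (a lie) because Alice is a knave and Sam is a knave.
- Frank (knave) says "Alice tells the truth" - this is FALSE (a lie) because Alice is a knave.
- Sam (knave) says "Alice and I are different types" - this is FALSE (a lie) because Sam is a knave and Alice is a knave.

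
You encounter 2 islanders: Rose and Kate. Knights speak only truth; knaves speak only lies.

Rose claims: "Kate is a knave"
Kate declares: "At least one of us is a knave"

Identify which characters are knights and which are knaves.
Rose is a knave.
Kate is a knight.

Verification:
- Rose (knave) says "Kate is a knave" - this is FALSE (a lie) because Kate is a knight.
- Kate (knight) says "At least one of us is a knave" - this is TRUE because Rose is a knave.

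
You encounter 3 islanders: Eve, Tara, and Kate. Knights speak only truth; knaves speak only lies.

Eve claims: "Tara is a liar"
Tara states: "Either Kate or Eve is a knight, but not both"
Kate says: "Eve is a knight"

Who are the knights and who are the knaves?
Eve is a knight.
Tara is a knave.
Kate is a knight.

Verification:
- Eve (knight) says "Tara is a liar" - this is TRUE because Tara is a knave.
- Tara (knave) says "Either Kate or Eve is a knight, but not both" - this is FALSE (a lie) because Kate is a knight and Eve is a knight.
- Kate (knight) says "Eve is a knight" - this is TRUE because Eve is a knight.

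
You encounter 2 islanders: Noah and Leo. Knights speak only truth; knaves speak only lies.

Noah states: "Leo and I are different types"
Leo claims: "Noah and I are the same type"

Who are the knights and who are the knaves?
Noah is a knight.
Leo is a knave.

Verification:
- Noah (knight) says "Leo and I are different types" - this is TRUE because Noah is a knight and Leo is a knave.
- Leo (knave) says "Noah and I are the same type" - this is FALSE (a lie) because Leo is a knave and Noah is a knight.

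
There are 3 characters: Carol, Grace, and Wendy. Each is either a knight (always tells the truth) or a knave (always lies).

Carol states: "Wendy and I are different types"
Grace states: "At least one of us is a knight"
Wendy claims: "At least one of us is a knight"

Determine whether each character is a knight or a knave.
Carol is a knave.
Grace is a knave.
Wendy is a knave.

Verification:
- Carol (knave) says "Wendy and I are different types" - this is FALSE (a lie) because Carol is a knave and Wendy is a knave.
- Grace (knave) says "At least one of us is a knight" - this is FALSE (a lie) because no one is a knight.
- Wendy (knave) says "At least one of us is a knight" - this is FALSE (a lie) because no one is a knight.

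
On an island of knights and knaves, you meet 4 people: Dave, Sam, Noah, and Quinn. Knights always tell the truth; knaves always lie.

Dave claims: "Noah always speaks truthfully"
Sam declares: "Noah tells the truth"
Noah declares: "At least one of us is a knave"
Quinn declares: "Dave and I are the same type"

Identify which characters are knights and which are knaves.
Dave is a knight.
Sam is a knight.
Noah is a knight.
Quinn is a knave.

Verification:
- Dave (knight) says "Noah always speaks truthfully" - this is TRUE because Noah is a knight.
- Sam (knight) says "Noah tells the truth" - this is TRUE because Noah is a knight.
- Noah (knight) says "At least one of us is a knave" - this is TRUE because Quinn is a knave.
- Quinn (knave) says "Dave and I are the same type" - this is FALSE (a lie) because Quinn is a knave and Dave is a knight.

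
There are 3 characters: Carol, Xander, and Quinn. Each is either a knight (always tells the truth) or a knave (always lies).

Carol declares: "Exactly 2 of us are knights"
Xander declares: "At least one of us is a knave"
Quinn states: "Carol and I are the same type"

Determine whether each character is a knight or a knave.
Carol is a knight.
Xander is a knight.
Quinn is a knave.

Verification:
- Carol (knight) says "Exactly 2 of us are knights" - this is TRUE because there are 2 knights.
- Xander (knight) says "At least one of us is a knave" - this is TRUE because Quinn is a knave.
- Quinn (knave) says "Carol and I are the same type" - this is FALSE (a lie) because Quinn is a knave and Carol is a knight.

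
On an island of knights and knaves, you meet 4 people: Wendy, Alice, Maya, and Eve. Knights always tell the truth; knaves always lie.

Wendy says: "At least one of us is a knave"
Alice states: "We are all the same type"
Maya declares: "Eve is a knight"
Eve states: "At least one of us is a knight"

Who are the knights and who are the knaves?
Wendy is a knight.
Alice is a knave.
Maya is a knight.
Eve is a knight.

Verification:
- Wendy (knight) says "At least one of us is a knave" - this is TRUE because Alice is a knave.
- Alice (knave) says "We are all the same type" - this is FALSE (a lie) because Wendy, Maya, and Eve are knights and Alice is a knave.
- Maya (knight) says "Eve is a knight" - this is TRUE because Eve is a knight.
- Eve (knight) says "At least one of us is a knight" - this is TRUE because Wendy, Maya, and Eve are knights.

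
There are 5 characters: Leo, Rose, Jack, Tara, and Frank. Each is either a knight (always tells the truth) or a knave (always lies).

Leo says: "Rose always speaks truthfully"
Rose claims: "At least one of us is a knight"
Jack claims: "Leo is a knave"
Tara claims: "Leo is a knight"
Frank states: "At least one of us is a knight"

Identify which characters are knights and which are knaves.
Leo is a knight.
Rose is a knight.
Jack is a knave.
Tara is a knight.
Frank is a knight.

Verification:
- Leo (knight) says "Rose always speaks truthfully" - this is TRUE because Rose is a knight.
- Rose (knight) says "At least one of us is a knight" - this is TRUE because Leo, Rose, Tara, and Frank are knights.
- Jack (knave) says "Leo is a knave" - this is FALSE (a lie) because Leo is a knight.
- Tara (knight) says "Leo is a knight" - this is TRUE because Leo is a knight.
- Frank (knight) says "At least one of us is a knight" - this is TRUE because Leo, Rose, Tara, and Frank are knights.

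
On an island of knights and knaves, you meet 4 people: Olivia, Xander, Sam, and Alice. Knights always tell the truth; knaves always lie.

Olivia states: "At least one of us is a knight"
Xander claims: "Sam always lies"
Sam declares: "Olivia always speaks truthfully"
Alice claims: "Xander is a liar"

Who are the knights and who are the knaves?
Olivia is a knight.
Xander is a knave.
Sam is a knight.
Alice is a knight.

Verification:
- Olivia (knight) says "At least one of us is a knight" - this is TRUE because Olivia, Sam, and Alice are knights.
- Xander (knave) says "Sam always lies" - this is FALSE (a lie) because Sam is a knight.
- Sam (knight) says "Olivia always speaks truthfully" - this is TRUE because Olivia is a knight.
- Alice (knight) says "Xander is a liar" - this is TRUE because Xander is a knave.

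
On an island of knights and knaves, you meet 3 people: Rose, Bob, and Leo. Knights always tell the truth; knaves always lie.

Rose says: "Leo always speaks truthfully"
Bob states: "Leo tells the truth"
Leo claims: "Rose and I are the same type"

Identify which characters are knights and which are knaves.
Rose is a knight.
Bob is a knight.
Leo is a knight.

Verification:
- Rose (knight) says "Leo always speaks truthfully" - this is TRUE because Leo is a knight.
- Bob (knight) says "Leo tells the truth" - this is TRUE because Leo is a knight.
- Leo (knight) says "Rose and I are the same type" - this is TRUE because Leo is a knight and Rose is a knight.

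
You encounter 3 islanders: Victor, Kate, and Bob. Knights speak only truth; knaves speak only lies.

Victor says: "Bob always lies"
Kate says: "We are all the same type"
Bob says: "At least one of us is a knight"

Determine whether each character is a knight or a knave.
Victor is a knave.
Kate is a knave.
Bob is a knight.

Verification:
- Victor (knave) says "Bob always lies" - this is FALSE (a lie) because Bob is a knight.
- Kate (knave) says "We are all the same type" - this is FALSE (a lie) because Bob is a knight and Victor and Kate are knaves.
- Bob (knight) says "At least one of us is a knight" - this is TRUE because Bob is a knight.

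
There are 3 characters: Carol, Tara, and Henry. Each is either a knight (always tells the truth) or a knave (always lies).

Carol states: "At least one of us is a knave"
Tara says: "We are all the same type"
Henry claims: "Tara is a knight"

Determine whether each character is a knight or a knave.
Carol is a knight.
Tara is a knave.
Henry is a knave.

Verification:
- Carol (knight) says "At least one of us is a knave" - this is TRUE because Tara and Henry are knaves.
- Tara (knave) says "We are all the same type" - this is FALSE (a lie) because Carol is a knight and Tara and Henry are knaves.
- Henry (knave) says "Tara is a knight" - this is FALSE (a lie) because Tara is a knave.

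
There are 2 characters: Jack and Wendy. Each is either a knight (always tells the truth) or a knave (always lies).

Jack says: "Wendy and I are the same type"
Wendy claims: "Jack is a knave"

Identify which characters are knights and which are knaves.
Jack is a knave.
Wendy is a knight.

Verification:
- Jack (knave) says "Wendy and I are the same type" - this is FALSE (a lie) because Jack is a knave and Wendy is a knight.
- Wendy (knight) says "Jack is a knave" - this is TRUE because Jack is a knave.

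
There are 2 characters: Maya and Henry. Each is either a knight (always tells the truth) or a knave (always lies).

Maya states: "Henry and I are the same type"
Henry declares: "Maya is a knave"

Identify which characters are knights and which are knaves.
Maya is a knave.
Henry is a knight.

Verification:
- Maya (knave) says "Henry and I are the same type" - this is FALSE (a lie) because Maya is a knave and Henry is a knight.
- Henry (knight) says "Maya is a knave" - this is TRUE because Maya is a knave.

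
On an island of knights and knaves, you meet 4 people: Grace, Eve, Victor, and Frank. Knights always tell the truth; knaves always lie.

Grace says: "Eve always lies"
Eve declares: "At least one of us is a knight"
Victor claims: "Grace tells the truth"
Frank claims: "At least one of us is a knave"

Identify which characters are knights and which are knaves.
Grace is a knave.
Eve is a knight.
Victor is a knave.
Frank is a knight.

Verification:
- Grace (knave) says "Eve always lies" - this is FALSE (a lie) because Eve is a knight.
- Eve (knight) says "At least one of us is a knight" - this is TRUE because Eve and Frank are knights.
- Victor (knave) says "Grace tells the truth" - this is FALSE (a lie) because Grace is a knave.
- Frank (knight) says "At least one of us is a knave" - this is TRUE because Grace and Victor are knaves.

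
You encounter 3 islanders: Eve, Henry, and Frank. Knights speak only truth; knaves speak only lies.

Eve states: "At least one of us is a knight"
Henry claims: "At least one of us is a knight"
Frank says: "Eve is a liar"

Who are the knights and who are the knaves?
Eve is a knight.
Henry is a knight.
Frank is a knave.

Verification:
- Eve (knight) says "At least one of us is a knight" - this is TRUE because Eve and Henry are knights.
- Henry (knight) says "At least one of us is a knight" - this is TRUE because Eve and Henry are knights.
- Frank (knave) says "Eve is a liar" - this is FALSE (a lie) because Eve is a knight.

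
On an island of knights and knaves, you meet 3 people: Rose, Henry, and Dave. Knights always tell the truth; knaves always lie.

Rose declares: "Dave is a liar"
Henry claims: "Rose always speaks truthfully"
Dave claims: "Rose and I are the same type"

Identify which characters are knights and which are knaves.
Rose is a knight.
Henry is a knight.
Dave is a knave.

Verification:
- Rose (knight) says "Dave is a liar" - this is TRUE because Dave is a knave.
- Henry (knight) says "Rose always speaks truthfully" - this is TRUE because Rose is a knight.
- Dave (knave) says "Rose and I are the same type" - this is FALSE (a lie) because Dave is a knave and Rose is a knight.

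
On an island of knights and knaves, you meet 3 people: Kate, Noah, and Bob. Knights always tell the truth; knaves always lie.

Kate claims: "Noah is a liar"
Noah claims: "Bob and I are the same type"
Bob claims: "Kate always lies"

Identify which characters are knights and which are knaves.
Kate is a knave.
Noah is a knight.
Bob is a knight.

Verification:
- Kate (knave) says "Noah is a liar" - this is FALSE (a lie) because Noah is a knight.
- Noah (knight) says "Bob and I are the same type" - this is TRUE because Noah is a knight and Bob is a knight.
- Bob (knight) says "Kate always lies" - this is TRUE because Kate is a knave.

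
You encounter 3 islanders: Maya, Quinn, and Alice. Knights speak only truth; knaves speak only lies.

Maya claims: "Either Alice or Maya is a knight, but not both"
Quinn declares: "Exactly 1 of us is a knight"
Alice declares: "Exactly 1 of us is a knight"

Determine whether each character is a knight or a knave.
Maya is a knave.
Quinn is a knave.
Alice is a knave.

Verification:
- Maya (knave) says "Either Alice or Maya is a knight, but not both" - this is FALSE (a lie) because Alice is a knave and Maya is a knave.
- Quinn (knave) says "Exactly 1 of us is a knight" - this is FALSE (a lie) because there are 0 knights.
- Alice (knave) says "Exactly 1 of us is a knight" - this is FALSE (a lie) because there are 0 knights.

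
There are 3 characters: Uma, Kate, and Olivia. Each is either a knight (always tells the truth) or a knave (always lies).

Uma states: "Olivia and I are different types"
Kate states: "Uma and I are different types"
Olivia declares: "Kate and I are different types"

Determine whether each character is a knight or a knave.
Uma is a knave.
Kate is a knave.
Olivia is a knave.

Verification:
- Uma (knave) says "Olivia and I are different types" - this is FALSE (a lie) because Uma is a knave and Olivia is a knave.
- Kate (knave) says "Uma and I are different types" - this is FALSE (a lie) because Kate is a knave and Uma is a knave.
- Olivia (knave) says "Kate and I are different types" - this is FALSE (a lie) because Olivia is a knave and Kate is a knave.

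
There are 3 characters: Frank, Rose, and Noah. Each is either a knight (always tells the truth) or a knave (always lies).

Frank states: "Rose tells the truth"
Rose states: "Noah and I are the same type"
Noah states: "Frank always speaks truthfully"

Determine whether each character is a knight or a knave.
Frank is a knight.
Rose is a knight.
Noah is a knight.

Verification:
- Frank (knight) says "Rose tells the truth" - this is TRUE because Rose is a knight.
- Rose (knight) says "Noah and I are the same type" - this is TRUE because Rose is a knight and Noah is a knight.
- Noah (knight) says "Frank always speaks truthfully" - this is TRUE because Frank is a knight.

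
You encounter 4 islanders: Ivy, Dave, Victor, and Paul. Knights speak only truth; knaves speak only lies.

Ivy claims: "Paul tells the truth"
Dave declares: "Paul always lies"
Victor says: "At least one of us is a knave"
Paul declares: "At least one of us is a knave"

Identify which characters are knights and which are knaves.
Ivy is a knight.
Dave is a knave.
Victor is a knight.
Paul is a knight.

Verification:
- Ivy (knight) says "Paul tells the truth" - this is TRUE because Paul is a knight.
- Dave (knave) says "Paul always lies" - this is FALSE (a lie) because Paul is a knight.
- Victor (knight) says "At least one of us is a knave" - this is TRUE because Dave is a knave.
- Paul (knight) says "At least one of us is a knave" - this is TRUE because Dave is a knave.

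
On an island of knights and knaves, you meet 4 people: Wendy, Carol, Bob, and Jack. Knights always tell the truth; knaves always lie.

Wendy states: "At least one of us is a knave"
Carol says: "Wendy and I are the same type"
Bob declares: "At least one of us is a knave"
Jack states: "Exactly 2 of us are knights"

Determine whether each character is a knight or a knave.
Wendy is a knight.
Carol is a knight.
Bob is a knight.
Jack is a knave.

Verification:
- Wendy (knight) says "At least one of us is a knave" - this is TRUE because Jack is a knave.
- Carol (knight) says "Wendy and I are the same type" - this is TRUE because Carol is a knight and Wendy is a knight.
- Bob (knight) says "At least one of us is a knave" - this is TRUE because Jack is a knave.
- Jack (knave) says "Exactly 2 of us are knights" - this is FALSE (a lie) because there are 3 knights.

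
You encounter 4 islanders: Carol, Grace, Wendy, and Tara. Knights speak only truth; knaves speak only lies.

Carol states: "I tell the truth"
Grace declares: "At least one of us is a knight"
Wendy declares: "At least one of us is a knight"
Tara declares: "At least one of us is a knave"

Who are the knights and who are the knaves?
Carol is a knave.
Grace is a knight.
Wendy is a knight.
Tara is a knight.

Verification:
- Carol (knave) says "I tell the truth" - this is FALSE (a lie) because Carol is a knave.
- Grace (knight) says "At least one of us is a knight" - this is TRUE because Grace, Wendy, and Tara are knights.
- Wendy (knight) says "At least one of us is a knight" - this is TRUE because Grace, Wendy, and Tara are knights.
- Tara (knight) says "At least one of us is a knave" - this is TRUE because Carol is a knave.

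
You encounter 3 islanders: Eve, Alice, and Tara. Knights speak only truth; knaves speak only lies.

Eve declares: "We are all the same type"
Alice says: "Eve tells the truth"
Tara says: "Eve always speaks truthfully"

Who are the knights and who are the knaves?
Eve is a knight.
Alice is a knight.
Tara is a knight.

Verification:
- Eve (knight) says "We are all the same type" - this is TRUE because Eve, Alice, and Tara are knights.
- Alice (knight) says "Eve tells the truth" - this is TRUE because Eve is a knight.
- Tara (knight) says "Eve always speaks truthfully" - this is TRUE because Eve is a knight.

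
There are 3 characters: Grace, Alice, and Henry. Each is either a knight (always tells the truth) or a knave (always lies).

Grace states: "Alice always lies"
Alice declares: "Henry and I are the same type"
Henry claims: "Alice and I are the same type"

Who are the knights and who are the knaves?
Grace is a knave.
Alice is a knight.
Henry is a knight.

Verification:
- Grace (knave) says "Alice always lies" - this is FALSE (a lie) because Alice is a knight.
- Alice (knight) says "Henry and I are the same type" - this is TRUE because Alice is a knight and Henry is a knight.
- Henry (knight) says "Alice and I are the same type" - this is TRUE because Henry is a knight and Alice is a knight.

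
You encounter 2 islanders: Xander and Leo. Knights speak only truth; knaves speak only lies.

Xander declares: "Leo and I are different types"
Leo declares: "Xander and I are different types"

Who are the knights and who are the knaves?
Xander is a knave.
Leo is a knave.

Verification:
- Xander (knave) says "Leo and I are different types" - this is FALSE (a lie) because Xander is a knave and Leo is a knave.
- Leo (knave) says "Xander and I are different types" - this is FALSE (a lie) because Leo is a knave and Xander is a knave.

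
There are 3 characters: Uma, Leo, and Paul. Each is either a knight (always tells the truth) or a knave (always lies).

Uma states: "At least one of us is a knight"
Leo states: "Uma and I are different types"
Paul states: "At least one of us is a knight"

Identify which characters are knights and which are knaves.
Uma is a knave.
Leo is a knave.
Paul is a knave.

Verification:
- Uma (knave) says "At least one of us is a knight" - this is FALSE (a lie) because no one is a knight.
- Leo (knave) says "Uma and I are different types" - this is FALSE (a lie) because Leo is a knave and Uma is a knave.
- Paul (knave) says "At least one of us is a knight" - this is FALSE (a lie) because no one is a knight.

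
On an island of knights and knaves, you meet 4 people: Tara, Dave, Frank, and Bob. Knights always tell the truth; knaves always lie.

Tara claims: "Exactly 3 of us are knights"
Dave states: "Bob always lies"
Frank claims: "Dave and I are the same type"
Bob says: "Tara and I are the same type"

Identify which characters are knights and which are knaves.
Tara is a knight.
Dave is a knight.
Frank is a knight.
Bob is a knave.

Verification:
- Tara (knight) says "Exactly 3 of us are knights" - this is TRUE because there are 3 knights.
- Dave (knight) says "Bob always lies" - this is TRUE because Bob is a knave.
- Frank (knight) says "Dave and I are the same type" - this is TRUE because Frank is a knight and Dave is a knight.
- Bob (knave) says "Tara and I are the same type" - this is FALSE (a lie) because Bob is a knave and Tara is a knight.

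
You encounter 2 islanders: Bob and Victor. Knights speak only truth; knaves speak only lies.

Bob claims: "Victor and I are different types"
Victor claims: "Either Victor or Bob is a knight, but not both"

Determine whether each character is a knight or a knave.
Bob is a knave.
Victor is a knave.

Verification:
- Bob (knave) says "Victor and I are different types" - this is FALSE (a lie) because Bob is a knave and Victor is a knave.
- Victor (knave) says "Either Victor or Bob is a knight, but not both" - this is FALSE (a lie) because Victor is a knave and Bob is a knave.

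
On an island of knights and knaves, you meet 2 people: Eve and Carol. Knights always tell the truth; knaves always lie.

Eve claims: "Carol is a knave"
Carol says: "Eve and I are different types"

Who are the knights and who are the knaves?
Eve is a knave.
Carol is a knight.

Verification:
- Eve (knave) says "Carol is a knave" - this is FALSE (a lie) because Carol is a knight.
- Carol (knight) says "Eve and I are different types" - this is TRUE because Carol is a knight and Eve is a knave.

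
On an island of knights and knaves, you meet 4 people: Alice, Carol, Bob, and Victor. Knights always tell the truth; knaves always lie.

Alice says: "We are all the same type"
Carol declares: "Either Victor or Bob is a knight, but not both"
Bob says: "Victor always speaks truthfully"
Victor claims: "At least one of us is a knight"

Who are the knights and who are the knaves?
Alice is a knave.
Carol is a knave.
Bob is a knight.
Victor is a knight.

Verification:
- Alice (knave) says "We are all the same type" - this is FALSE (a lie) because Bob and Victor are knights and Alice and Carol are knaves.
- Carol (knave) says "Either Victor or Bob is a knight, but not both" - this is FALSE (a lie) because Victor is a knight and Bob is a knight.
- Bob (knight) says "Victor always speaks truthfully" - this is TRUE because Victor is a knight.
- Victor (knight) says "At least one of us is a knight" - this is TRUE because Bob and Victor are knights.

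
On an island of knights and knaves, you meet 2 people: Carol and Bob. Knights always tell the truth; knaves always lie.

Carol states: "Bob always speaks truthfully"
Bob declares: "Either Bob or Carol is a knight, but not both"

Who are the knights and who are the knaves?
Carol is a knave.
Bob is a knave.

Verification:
- Carol (knave) says "Bob always speaks truthfully" - this is FALSE (a lie) because Bob is a knave.
- Bob (knave) says "Either Bob or Carol is a knight, but not both" - this is FALSE (a lie) because Bob is a knave and Carol is a knave.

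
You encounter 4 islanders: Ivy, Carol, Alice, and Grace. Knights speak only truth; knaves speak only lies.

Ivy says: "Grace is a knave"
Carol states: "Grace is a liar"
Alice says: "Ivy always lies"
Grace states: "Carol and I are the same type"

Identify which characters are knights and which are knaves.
Ivy is a knight.
Carol is a knight.
Alice is a knave.
Grace is a knave.

Verification:
- Ivy (knight) says "Grace is a knave" - this is TRUE because Grace is a knave.
- Carol (knight) says "Grace is a liar" - this is TRUE because Grace is a knave.
- Alice (knave) says "Ivy always lies" - this is FALSE (a lie) because Ivy is a knight.
- Grace (knave) says "Carol and I are the same type" - this is FALSE (a lie) because Grace is a knave and Carol is a knight.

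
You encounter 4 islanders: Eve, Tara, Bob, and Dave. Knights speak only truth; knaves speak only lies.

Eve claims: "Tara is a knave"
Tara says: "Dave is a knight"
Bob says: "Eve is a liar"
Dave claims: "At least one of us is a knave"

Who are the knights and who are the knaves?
Eve is a knave.
Tara is a knight.
Bob is a knight.
Dave is a knight.

Verification:
- Eve (knave) says "Tara is a knave" - this is FALSE (a lie) because Tara is a knight.
- Tara (knight) says "Dave is a knight" - this is TRUE because Dave is a knight.
- Bob (knight) says "Eve is a liar" - this is TRUE because Eve is a knave.
- Dave (knight) says "At least one of us is a knave" - this is TRUE because Eve is a knave.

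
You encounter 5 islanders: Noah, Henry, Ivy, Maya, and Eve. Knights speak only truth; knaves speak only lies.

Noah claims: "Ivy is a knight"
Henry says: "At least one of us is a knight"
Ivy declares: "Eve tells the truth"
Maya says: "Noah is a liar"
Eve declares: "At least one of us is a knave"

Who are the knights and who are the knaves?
Noah is a knight.
Henry is a knight.
Ivy is a knight.
Maya is a knave.
Eve is a knight.

Verification:
- Noah (knight) says "Ivy is a knight" - this is TRUE because Ivy is a knight.
- Henry (knight) says "At least one of us is a knight" - this is TRUE because Noah, Henry, Ivy, and Eve are knights.
- Ivy (knight) says "Eve tells the truth" - this is TRUE because Eve is a knight.
- Maya (knave) says "Noah is a liar" - this is FALSE (a lie) because Noah is a knight.
- Eve (knight) says "At least one of us is a knave" - this is TRUE because Maya is a knave.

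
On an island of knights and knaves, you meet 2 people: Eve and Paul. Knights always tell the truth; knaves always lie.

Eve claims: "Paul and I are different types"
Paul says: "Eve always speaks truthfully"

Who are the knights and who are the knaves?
Eve is a knave.
Paul is a knave.

Verification:
- Eve (knave) says "Paul and I are different types" - this is FALSE (a lie) because Eve is a knave and Paul is a knave.
- Paul (knave) says "Eve always speaks truthfully" - this is FALSE (a lie) because Eve is a knave.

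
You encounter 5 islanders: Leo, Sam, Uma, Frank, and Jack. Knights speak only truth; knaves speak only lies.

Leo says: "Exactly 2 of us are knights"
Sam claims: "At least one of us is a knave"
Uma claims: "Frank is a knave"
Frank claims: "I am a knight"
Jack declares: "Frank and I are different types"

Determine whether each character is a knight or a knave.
Leo is a knave.
Sam is a knight.
Uma is a knight.
Frank is a knave.
Jack is a knight.

Verification:
- Leo (knave) says "Exactly 2 of us are knights" - this is FALSE (a lie) because there are 3 knights.
- Sam (knight) says "At least one of us is a knave" - this is TRUE because Leo and Frank are knaves.
- Uma (knight) says "Frank is a knave" - this is TRUE because Frank is a knave.
- Frank (knave) says "I am a knight" - this is FALSE (a lie) because Frank is a knave.
- Jack (knight) says "Frank and I are different types" - this is TRUE because Jack is a knight and Frank is a knave.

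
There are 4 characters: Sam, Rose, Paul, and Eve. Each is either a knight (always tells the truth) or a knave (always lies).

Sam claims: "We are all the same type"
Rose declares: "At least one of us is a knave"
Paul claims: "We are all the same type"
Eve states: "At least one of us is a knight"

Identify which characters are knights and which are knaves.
Sam is a knave.
Rose is a knight.
Paul is a knave.
Eve is a knight.

Verification:
- Sam (knave) says "We are all the same type" - this is FALSE (a lie) because Rose and Eve are knights and Sam and Paul are knaves.
- Rose (knight) says "At least one of us is a knave" - this is TRUE because Sam and Paul are knaves.
- Paul (knave) says "We are all the same type" - this is FALSE (a lie) because Rose and Eve are knights and Sam and Paul are knaves.
- Eve (knight) says "At least one of us is a knight" - this is TRUE because Rose and Eve are knights.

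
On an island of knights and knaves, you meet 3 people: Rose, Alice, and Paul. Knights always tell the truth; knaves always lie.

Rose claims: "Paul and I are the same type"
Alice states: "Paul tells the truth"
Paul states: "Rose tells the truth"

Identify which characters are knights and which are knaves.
Rose is a knight.
Alice is a knight.
Paul is a knight.

Verification:
- Rose (knight) says "Paul and I are the same type" - this is TRUE because Rose is a knight and Paul is a knight.
- Alice (knight) says "Paul tells the truth" - this is TRUE because Paul is a knight.
- Paul (knight) says "Rose tells the truth" - this is TRUE because Rose is a knight.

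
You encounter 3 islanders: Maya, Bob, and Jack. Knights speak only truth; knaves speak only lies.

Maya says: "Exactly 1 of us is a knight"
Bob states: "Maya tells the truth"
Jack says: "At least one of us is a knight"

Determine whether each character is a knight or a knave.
Maya is a knave.
Bob is a knave.
Jack is a knave.

Verification:
- Maya (knave) says "Exactly 1 of us is a knight" - this is FALSE (a lie) because there are 0 knights.
- Bob (knave) says "Maya tells the truth" - this is FALSE (a lie) because Maya is a knave.
- Jack (knave) says "At least one of us is a knight" - this is FALSE (a lie) because no one is a knight.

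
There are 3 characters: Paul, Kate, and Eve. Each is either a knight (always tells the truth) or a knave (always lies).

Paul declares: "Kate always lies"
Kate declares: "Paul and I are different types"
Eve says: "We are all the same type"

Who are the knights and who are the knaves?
Paul is a knave.
Kate is a knight.
Eve is a knave.

Verification:
- Paul (knave) says "Kate always lies" - this is FALSE (a lie) because Kate is a knight.
- Kate (knight) says "Paul and I are different types" - this is TRUE because Kate is a knight and Paul is a knave.
- Eve (knave) says "We are all the same type" - this is FALSE (a lie) because Kate is a knight and Paul and Eve are knaves.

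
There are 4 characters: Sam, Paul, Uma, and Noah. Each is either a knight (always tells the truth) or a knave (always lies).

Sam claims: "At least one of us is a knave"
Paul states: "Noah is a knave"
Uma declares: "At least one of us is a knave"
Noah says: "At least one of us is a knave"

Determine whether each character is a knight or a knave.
Sam is a knight.
Paul is a knave.
Uma is a knight.
Noah is a knight.

Verification:
- Sam (knight) says "At least one of us is a knave" - this is TRUE because Paul is a knave.
- Paul (knave) says "Noah is a knave" - this is FALSE (a lie) because Noah is a knight.
- Uma (knight) says "At least one of us is a knave" - this is TRUE because Paul is a knave.
- Noah (knight) says "At least one of us is a knave" - this is TRUE because Paul is a knave.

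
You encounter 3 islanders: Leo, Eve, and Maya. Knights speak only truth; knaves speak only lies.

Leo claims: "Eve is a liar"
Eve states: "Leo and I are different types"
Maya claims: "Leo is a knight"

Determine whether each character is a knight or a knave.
Leo is a knave.
Eve is a knight.
Maya is a knave.

Verification:
- Leo (knave) says "Eve is a liar" - this is FALSE (a lie) because Eve is a knight.
- Eve (knight) says "Leo and I are different types" - this is TRUE because Eve is a knight and Leo is a knave.
- Maya (knave) says "Leo is a knight" - this is FALSE (a lie) because Leo is a knave.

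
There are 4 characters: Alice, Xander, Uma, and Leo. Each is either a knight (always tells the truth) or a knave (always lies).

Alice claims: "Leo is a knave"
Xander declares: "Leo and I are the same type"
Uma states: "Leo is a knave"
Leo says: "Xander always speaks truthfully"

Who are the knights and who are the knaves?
Alice is a knave.
Xander is a knight.
Uma is a knave.
Leo is a knight.

Verification:
- Alice (knave) says "Leo is a knave" - this is FALSE (a lie) because Leo is a knight.
- Xander (knight) says "Leo and I are the same type" - this is TRUE because Xander is a knight and Leo is a knight.
- Uma (knave) says "Leo is a knave" - this is FALSE (a lie) because Leo is a knight.
- Leo (knight) says "Xander always speaks truthfully" - this is TRUE because Xander is a knight.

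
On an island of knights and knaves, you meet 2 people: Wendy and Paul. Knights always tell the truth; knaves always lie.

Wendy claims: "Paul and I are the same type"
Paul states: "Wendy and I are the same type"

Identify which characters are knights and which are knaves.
Wendy is a knight.
Paul is a knight.

Verification:
- Wendy (knight) says "Paul and I are the same type" - this is TRUE because Wendy is a knight and Paul is a knight.
- Paul (knight) says "Wendy and I are the same type" - this is TRUE because Paul is a knight and Wendy is a knight.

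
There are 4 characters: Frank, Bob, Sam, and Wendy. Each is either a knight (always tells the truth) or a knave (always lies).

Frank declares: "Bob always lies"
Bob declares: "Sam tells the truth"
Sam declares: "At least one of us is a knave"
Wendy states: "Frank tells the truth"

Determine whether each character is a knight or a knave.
Frank is a knave.
Bob is a knight.
Sam is a knight.
Wendy is a knave.

Verification:
- Frank (knave) says "Bob always lies" - this is FALSE (a lie) because Bob is a knight.
- Bob (knight) says "Sam tells the truth" - this is TRUE because Sam is a knight.
- Sam (knight) says "At least one of us is a knave" - this is TRUE because Frank and Wendy are knaves.
- Wendy (knave) says "Frank tells the truth" - this is FALSE (a lie) because Frank is a knave.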